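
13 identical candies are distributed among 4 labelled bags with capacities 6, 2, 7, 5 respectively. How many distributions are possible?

By stars and bars, unrestricted non-negative solutions to x_1+…+x_4 = 13 number C(13+3,3) = 560.
Subtract solutions that violate a single cap (substitute x_i' = x_i − (cap_i+1)): x_1 ≥ 7 gives C(9,3) = 84; x_2 ≥ 3 gives C(13,3) = 286; x_3 ≥ 8 gives C(8,3) = 56; x_4 ≥ 6 gives C(10,3) = 120. Together 546.
Add back pairs where two caps are both exceeded: 20 + 0 + 1 + 10 + 35 + 0 = 66.
By inclusion–exclusion the count is 560 − 546 + 66 = 80.

80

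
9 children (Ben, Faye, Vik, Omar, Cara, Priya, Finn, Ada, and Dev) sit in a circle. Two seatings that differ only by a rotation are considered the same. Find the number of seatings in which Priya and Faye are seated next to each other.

10080

Treat {Priya, Faye} as one unit (2 internal orders) and seat the resulting 8 units around the table: (7)! circular arrangements.
So 2 × (7)! = 2 × 5040 = 10080.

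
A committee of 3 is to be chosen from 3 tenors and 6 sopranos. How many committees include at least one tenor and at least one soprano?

63

Total 3-person selections from all 9: C(9,3) = 84.
Subtract selections that omit an entire group: no tenors → C(6,3) = 20; no sopranos → C(3,3) = 1.
Both groups omitted at once is impossible, so 84 − 21 = 63.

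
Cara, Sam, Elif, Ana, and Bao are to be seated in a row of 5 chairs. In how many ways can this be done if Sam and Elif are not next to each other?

72

There are 5! = 120 arrangements in all. If Sam and Elif are adjacent, merging them into one block gives 2·(4)! = 48 arrangements.
So 120 − 48 = 72 arrangements keep them apart.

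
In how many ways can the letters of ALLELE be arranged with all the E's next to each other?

20

Treat the 2 copies of E as a single block. The multiset to arrange is then {EE, A, L, L, L}, 5 items in all.
That gives (5)!/(3!) = 20 arrangements.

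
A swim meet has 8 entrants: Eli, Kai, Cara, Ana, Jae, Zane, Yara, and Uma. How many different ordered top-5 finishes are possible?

This is an ordered selection of 5 from 8: P(8,5).
That gives 8 × 7 × 6 × 5 × 4 = 6720.

6720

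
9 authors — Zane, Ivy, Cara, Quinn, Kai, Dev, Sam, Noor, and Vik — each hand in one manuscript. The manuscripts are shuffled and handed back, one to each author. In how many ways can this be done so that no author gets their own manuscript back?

133496

This is the derangement count D_9: permutations of 9 items with no fixed point.
By inclusion–exclusion this is Σ_{j=0}^{9} (−1)^j C(9,j)·(9−j)!.
Computing: 362880 − 362880 + 181440 − 60480 + 15120 − 3024 + 504 − 72 + 9 − 1 = 133496.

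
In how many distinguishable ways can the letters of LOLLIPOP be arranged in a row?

1680

Letter multiplicities in LOLLIPOP: I×1, L×3, O×2, P×2.
The number of distinct arrangements is 8!/(3!·2!·2!) = 40320/24 = 1680.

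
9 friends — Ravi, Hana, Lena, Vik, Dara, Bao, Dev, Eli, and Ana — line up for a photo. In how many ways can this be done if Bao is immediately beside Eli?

Glue Bao and Eli into one block (2 internal orders), leaving 8 units to arrange in a row.
That gives 2 × 8! = 2 × 40320 = 80640.

80640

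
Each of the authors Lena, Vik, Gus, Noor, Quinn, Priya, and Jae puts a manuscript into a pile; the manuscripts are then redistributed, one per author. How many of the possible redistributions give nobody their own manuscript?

Let Aᵢ be the assignments in which author i gets their own manuscript. We want the size of the complement of A₁∪…∪A_7.
By inclusion–exclusion this is Σ_{j=0}^{7} (−1)^j C(7,j)·(7−j)!.
Computing: 5040 − 5040 + 2520 − 840 + 210 − 42 + 7 − 1 = 1854.

1854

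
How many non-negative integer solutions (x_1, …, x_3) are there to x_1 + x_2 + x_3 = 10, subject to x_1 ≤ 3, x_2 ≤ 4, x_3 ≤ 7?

14

By stars and bars, unrestricted non-negative solutions to x_1+…+x_3 = 10 number C(10+2,2) = 66.
Subtract solutions that violate a single cap (substitute x_i' = x_i − (cap_i+1)): x_1 ≥ 4 gives C(8,2) = 28; x_2 ≥ 5 gives C(7,2) = 21; x_3 ≥ 8 gives C(4,2) = 6. Together 55.
Add back pairs where two caps are both exceeded: 3 + 0 + 0 = 3.
By inclusion–exclusion the count is 66 − 55 + 3 = 14.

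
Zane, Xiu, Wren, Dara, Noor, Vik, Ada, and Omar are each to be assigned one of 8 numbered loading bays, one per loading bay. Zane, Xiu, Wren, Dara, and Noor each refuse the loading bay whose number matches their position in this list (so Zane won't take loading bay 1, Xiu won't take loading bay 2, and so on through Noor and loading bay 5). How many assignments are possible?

21234

Let Aᵢ (for 1 ≤ i ≤ 5) be the placements that put person i in their forbidden loading bay. Any j of these fix j positions, leaving (8−j)! ways to fill the rest, and there are C(5,j) ways to pick which j.
By inclusion–exclusion, the number of valid placements is Σ_{j=0}^{5} (−1)^j C(5,j)·(8−j)!.
Computing: 40320 − 25200 + 7200 − 1200 + 120 − 6 = 21234.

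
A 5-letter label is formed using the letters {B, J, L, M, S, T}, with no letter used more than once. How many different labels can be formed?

720

Choose and order 5 of the 6 symbols: the first letter has 6 options, the next 5, and so on down to 2.
That product is 6 × 5 × 4 × 3 × 2 = 720.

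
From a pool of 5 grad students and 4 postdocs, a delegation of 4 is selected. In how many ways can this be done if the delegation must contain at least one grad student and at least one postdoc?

Unrestricted: C(9,4) = 126 ways to pick any 4 of the 9.
Selections missing a whole group: no grad students → C(4,4) = 1; no postdocs → C(5,4) = 5.
Both groups omitted at once is impossible, so 126 − 6 = 120.

120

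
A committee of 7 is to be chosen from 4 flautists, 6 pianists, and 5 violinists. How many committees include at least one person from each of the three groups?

Unrestricted: C(15,7) = 6435 ways to pick any 7 of the 15.
Selections missing a whole group: no flautists → C(11,7) = 330; no pianists → C(9,7) = 36; no violinists → C(10,7) = 120.
Add back selections omitting two groups (i.e. drawn from a single group): C(4,7) + C(6,7) + C(5,7) = 0.
By inclusion–exclusion: 6435 − 486 + 0 = 5949.

5949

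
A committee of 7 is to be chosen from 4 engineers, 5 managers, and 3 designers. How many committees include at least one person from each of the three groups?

747

With no constraint there are C(12,7) = 792 possible selections.
Subtract selections that omit an entire group: no engineers → C(8,7) = 8; no managers → C(7,7) = 1; no designers → C(9,7) = 36.
Add back selections omitting two groups (i.e. drawn from a single group): C(4,7) + C(5,7) + C(3,7) = 0.
By inclusion–exclusion: 792 − 45 + 0 = 747.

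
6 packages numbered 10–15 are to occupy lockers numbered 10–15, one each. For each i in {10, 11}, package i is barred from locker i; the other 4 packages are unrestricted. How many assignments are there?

Let Aᵢ (for i ∈ {10, 11}) be the placements that put package i in its forbidden locker. Any j of these fix j positions, leaving (6−j)! ways to fill the rest, and there are C(2,j) ways to pick which j.
By inclusion–exclusion, the number of valid placements is Σ_{j=0}^{2} (−1)^j C(2,j)·(6−j)!.
Computing: 720 − 240 + 24 = 504.

504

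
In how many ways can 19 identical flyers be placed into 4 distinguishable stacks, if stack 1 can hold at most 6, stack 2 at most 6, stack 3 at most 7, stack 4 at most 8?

156

By stars and bars, unrestricted non-negative solutions to x_1+…+x_4 = 19 number C(19+3,3) = 1540.
Subtract solutions that violate a single cap (substitute x_i' = x_i − (cap_i+1)): x_1 ≥ 7 gives C(15,3) = 455; x_2 ≥ 7 gives C(15,3) = 455; x_3 ≥ 8 gives C(14,3) = 364; x_4 ≥ 9 gives C(13,3) = 286. Together 1560.
Add back pairs where two caps are both exceeded: 56 + 35 + 20 + 35 + 20 + 10 = 176.
By inclusion–exclusion the count is 1540 − 1560 + 176 = 156.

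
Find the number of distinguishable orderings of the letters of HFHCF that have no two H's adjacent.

Total arrangements of HFHCF: 5!/(2!·2!) = 30.
Arrangements with the H's together: treat HH as one letter, giving (4)!/(2!) = 12.
Subtracting, 30 − 12 = 18 arrangements keep the H's apart.

18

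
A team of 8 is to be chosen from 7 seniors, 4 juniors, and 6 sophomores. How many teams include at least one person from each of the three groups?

Total 8-person selections from all 17: C(17,8) = 24310.
Selections missing a whole group: no seniors → C(10,8) = 45; no juniors → C(13,8) = 1287; no sophomores → C(11,8) = 165.
Add back selections omitting two groups (i.e. drawn from a single group): C(7,8) + C(4,8) + C(6,8) = 0.
By inclusion–exclusion: 24310 − 1497 + 0 = 22813.

22813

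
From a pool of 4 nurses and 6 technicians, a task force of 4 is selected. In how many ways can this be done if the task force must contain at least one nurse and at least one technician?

194

Total 4-person selections from all 10: C(10,4) = 210.
Selections missing a whole group: no nurses → C(6,4) = 15; no technicians → C(4,4) = 1.
Both groups omitted at once is impossible, so 210 − 16 = 194.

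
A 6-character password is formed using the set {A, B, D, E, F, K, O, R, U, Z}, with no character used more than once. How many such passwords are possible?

This is a permutation of 6 out of 10: P(10,6) = 10!/4!.
That product is 10 × 9 × 8 × 7 × 6 × 5 = 151200.

151200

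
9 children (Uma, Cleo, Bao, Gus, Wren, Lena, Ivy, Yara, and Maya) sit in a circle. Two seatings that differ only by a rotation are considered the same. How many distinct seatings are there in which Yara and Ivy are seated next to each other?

Treat {Yara, Ivy} as one unit (2 internal orders) and seat the resulting 8 units around the table: (7)! circular arrangements.
So 2 × (7)! = 2 × 5040 = 10080.

10080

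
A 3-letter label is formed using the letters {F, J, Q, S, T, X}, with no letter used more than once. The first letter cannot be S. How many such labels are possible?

100

The first letter has 6−1 = 5 choices (anything except S).
The remaining 2 letters are filled from the other 5 symbols without repetition: 5 × 4 = 20.
Total: 5 × 20 = 100.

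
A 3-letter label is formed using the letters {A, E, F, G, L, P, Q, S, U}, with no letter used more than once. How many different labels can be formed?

With no repetition, fill the 3 letters in order: 9 choices, then 8, down to 7.
That product is 9 × 8 × 7 = 504.

504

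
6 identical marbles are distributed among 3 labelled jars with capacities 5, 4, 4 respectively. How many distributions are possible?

Without the upper bounds there are C(8,2) = 28 ways to split 6 among 3 jars.
Subtract solutions that violate a single cap (substitute x_i' = x_i − (cap_i+1)): x_1 ≥ 6 gives C(2,2) = 1; x_2 ≥ 5 gives C(3,2) = 3; x_3 ≥ 5 gives C(3,2) = 3. Together 7.
No two caps can be exceeded simultaneously, so the pair terms are all 0.
By inclusion–exclusion the count is 28 − 7 + 0 = 21.

21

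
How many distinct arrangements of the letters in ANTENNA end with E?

Fix E in the last position and arrange the remaining 6 letters.
Those 6 letters have A appearing twice and N appearing 3 times, giving (6)!/(3!·2!) = 60.

60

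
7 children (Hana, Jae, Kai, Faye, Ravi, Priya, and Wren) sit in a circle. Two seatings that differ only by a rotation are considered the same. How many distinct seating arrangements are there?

720

Seat Hana anywhere (absorbing the rotational symmetry), then permute the other 6: (6)! = 720.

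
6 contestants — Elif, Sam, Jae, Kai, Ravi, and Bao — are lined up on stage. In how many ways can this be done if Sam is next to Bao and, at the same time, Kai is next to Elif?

Treat {Sam,Bao} as one block (2 orders) and {Kai,Elif} as another (2 orders).
That leaves 4 units to arrange: 2 × 2 × 4! = 4 × 24 = 96.

96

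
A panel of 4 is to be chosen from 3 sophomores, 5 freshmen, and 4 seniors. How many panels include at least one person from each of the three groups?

270

Unrestricted: C(12,4) = 495 ways to pick any 4 of the 12.
Selections missing a whole group: no sophomores → C(9,4) = 126; no freshmen → C(7,4) = 35; no seniors → C(8,4) = 70.
Add back selections omitting two groups (i.e. drawn from a single group): C(3,4) + C(5,4) + C(4,4) = 6.
By inclusion–exclusion: 495 − 231 + 6 = 270.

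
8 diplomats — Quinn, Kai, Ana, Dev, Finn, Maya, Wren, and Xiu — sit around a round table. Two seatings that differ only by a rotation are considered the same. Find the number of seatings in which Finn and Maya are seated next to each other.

Glue Finn and Maya into a block (2 internal orders). Seating 7 units around a circle gives (6)! arrangements.
So 2 × (6)! = 2 × 720 = 1440.

1440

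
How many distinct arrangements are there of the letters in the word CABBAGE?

1260

CABBAGE has 7 letters with A appearing twice and B appearing twice.
So there are 7! / (2!·2!) = 1260 distinguishable arrangements.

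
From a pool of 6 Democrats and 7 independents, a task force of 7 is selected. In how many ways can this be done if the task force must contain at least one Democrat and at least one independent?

With no constraint there are C(13,7) = 1716 possible selections.
Selections missing a whole group: no Democrats → C(7,7) = 1; no independents → C(6,7) = 0.
Both groups omitted at once is impossible, so 1716 − 1 = 1715.

1715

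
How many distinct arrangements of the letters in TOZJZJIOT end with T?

With the last slot taken by T, it remains to arrange the other 8 letters (OZJZJIOT).
Those 8 letters have J appearing twice, O appearing twice, and Z appearing twice, giving (8)!/(2!·2!·2!) = 5040.

5040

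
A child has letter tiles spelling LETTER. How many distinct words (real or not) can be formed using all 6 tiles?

180

LETTER has 6 letters with E appearing twice and T appearing twice.
Dividing 6! = 720 by 2!·2! = 4 for the repeated letters gives 180.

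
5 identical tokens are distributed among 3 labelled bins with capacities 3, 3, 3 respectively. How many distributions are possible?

12

Without the upper bounds there are C(7,2) = 21 ways to split 5 among 3 bins.
Subtract solutions that violate a single cap (substitute x_i' = x_i − (cap_i+1)): x_1 ≥ 4 gives C(3,2) = 3; x_2 ≥ 4 gives C(3,2) = 3; x_3 ≥ 4 gives C(3,2) = 3. Together 9.
No two caps can be exceeded simultaneously, so the pair terms are all 0.
By inclusion–exclusion the count is 21 − 9 + 0 = 12.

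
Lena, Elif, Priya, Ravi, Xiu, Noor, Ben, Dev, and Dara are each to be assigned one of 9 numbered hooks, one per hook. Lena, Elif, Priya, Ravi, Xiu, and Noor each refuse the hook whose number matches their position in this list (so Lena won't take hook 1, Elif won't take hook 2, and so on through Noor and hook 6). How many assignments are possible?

183822

Let Aᵢ (for 1 ≤ i ≤ 6) be the placements that put person i in their forbidden hook. Any j of these fix j positions, leaving (9−j)! ways to fill the rest, and there are C(6,j) ways to pick which j.
By inclusion–exclusion, the number of valid placements is Σ_{j=0}^{6} (−1)^j C(6,j)·(9−j)!.
Computing: 362880 − 241920 + 75600 − 14400 + 1800 − 144 + 6 = 183822.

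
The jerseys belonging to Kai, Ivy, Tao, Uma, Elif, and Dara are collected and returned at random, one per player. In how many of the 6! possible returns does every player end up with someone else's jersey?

Count assignments avoiding every fixed point. For any j of the 6 players fixed to their old jersey, the other 6−j can be arranged in (6−j)! ways.
By inclusion–exclusion this is Σ_{j=0}^{6} (−1)^j C(6,j)·(6−j)!.
Computing: 720 − 720 + 360 − 120 + 30 − 6 + 1 = 265.

265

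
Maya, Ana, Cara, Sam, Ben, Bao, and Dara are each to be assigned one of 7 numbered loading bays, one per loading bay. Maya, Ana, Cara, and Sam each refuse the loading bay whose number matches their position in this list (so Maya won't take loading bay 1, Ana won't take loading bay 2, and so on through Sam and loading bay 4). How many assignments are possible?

Let Aᵢ (for 1 ≤ i ≤ 4) be the placements that put person i in their forbidden loading bay. Any j of these fix j positions, leaving (7−j)! ways to fill the rest, and there are C(4,j) ways to pick which j.
By inclusion–exclusion, the number of valid placements is Σ_{j=0}^{4} (−1)^j C(4,j)·(7−j)!.
Computing: 5040 − 2880 + 720 − 96 + 6 = 2790.

2790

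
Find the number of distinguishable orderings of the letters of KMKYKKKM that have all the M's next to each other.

42

Treat the 2 copies of M as a single block. The multiset to arrange is then {MM, K, K, K, K, K, Y}, 7 items in all.
That gives (7)!/(5!) = 42 arrangements.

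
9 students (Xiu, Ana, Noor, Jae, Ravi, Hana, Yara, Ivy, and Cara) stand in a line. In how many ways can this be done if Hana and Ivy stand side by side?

Treat {Hana, Ivy} as a single unit. There are 8 units to order, and the pair itself can be ordered 2 ways.
So the count is 2·(8)! = 80640.

80640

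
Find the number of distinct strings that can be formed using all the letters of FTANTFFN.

Letter multiplicities in FTANTFFN: A×1, F×3, N×2, T×2.
The number of distinct arrangements is 8!/(3!·2!·2!) = 40320/24 = 1680.

1680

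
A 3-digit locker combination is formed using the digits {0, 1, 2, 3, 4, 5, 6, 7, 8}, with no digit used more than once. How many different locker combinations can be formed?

This is a permutation of 3 out of 9: P(9,3) = 9!/6!.
9 × 8 × 7 = 504.

504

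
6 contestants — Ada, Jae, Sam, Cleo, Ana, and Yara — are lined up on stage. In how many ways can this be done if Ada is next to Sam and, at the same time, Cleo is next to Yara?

96

Treat {Ada,Sam} as one block (2 orders) and {Cleo,Yara} as another (2 orders).
That leaves 4 units to arrange: 2 × 2 × 4! = 4 × 24 = 96.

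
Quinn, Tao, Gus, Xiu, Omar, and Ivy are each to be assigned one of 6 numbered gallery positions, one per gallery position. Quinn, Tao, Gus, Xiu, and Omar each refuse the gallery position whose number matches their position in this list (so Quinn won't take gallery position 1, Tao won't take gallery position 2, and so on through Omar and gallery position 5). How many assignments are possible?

309

Let Aᵢ (for 1 ≤ i ≤ 5) be the placements that put person i in their forbidden gallery position. Any j of these fix j positions, leaving (6−j)! ways to fill the rest, and there are C(5,j) ways to pick which j.
By inclusion–exclusion, the number of valid placements is Σ_{j=0}^{5} (−1)^j C(5,j)·(6−j)!.
Computing: 720 − 600 + 240 − 60 + 10 − 1 = 309.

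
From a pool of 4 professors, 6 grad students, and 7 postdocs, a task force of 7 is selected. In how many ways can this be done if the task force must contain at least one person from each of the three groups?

17283

Unrestricted: C(17,7) = 19448 ways to pick any 7 of the 17.
Subtract selections that omit an entire group: no professors → C(13,7) = 1716; no grad students → C(11,7) = 330; no postdocs → C(10,7) = 120.
Add back selections omitting two groups (i.e. drawn from a single group): C(4,7) + C(6,7) + C(7,7) = 1.
By inclusion–exclusion: 19448 − 2166 + 1 = 17283.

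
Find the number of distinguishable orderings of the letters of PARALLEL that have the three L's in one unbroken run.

Treat the 3 copies of L as a single block. The multiset to arrange is then {LLL, A, A, E, P, R}, 6 items in all.
That gives (6)!/(2!) = 360 arrangements.

360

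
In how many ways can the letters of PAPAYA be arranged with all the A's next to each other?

12

Treat the 3 copies of A as a single block. The multiset to arrange is then {AAA, P, P, Y}, 4 items in all.
That gives (4)!/(2!) = 12 arrangements.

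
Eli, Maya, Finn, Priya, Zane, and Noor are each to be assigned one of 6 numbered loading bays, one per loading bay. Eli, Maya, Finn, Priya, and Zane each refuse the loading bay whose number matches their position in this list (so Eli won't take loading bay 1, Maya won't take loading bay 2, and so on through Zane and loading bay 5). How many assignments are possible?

309

Let Aᵢ (for 1 ≤ i ≤ 5) be the placements that put person i in their forbidden loading bay. Any j of these fix j positions, leaving (6−j)! ways to fill the rest, and there are C(5,j) ways to pick which j.
By inclusion–exclusion, the number of valid placements is Σ_{j=0}^{5} (−1)^j C(5,j)·(6−j)!.
Computing: 720 − 600 + 240 − 60 + 10 − 1 = 309.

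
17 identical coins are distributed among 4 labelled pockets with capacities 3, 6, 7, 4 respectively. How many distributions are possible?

By stars and bars, unrestricted non-negative solutions to x_1+…+x_4 = 17 number C(17+3,3) = 1140.
Subtract solutions that violate a single cap (substitute x_i' = x_i − (cap_i+1)): x_1 ≥ 4 gives C(16,3) = 560; x_2 ≥ 7 gives C(13,3) = 286; x_3 ≥ 8 gives C(12,3) = 220; x_4 ≥ 5 gives C(15,3) = 455. Together 1521.
Add back pairs where two caps are both exceeded: 84 + 56 + 165 + 10 + 56 + 35 = 406.
Subtract triples: 0 + 4 + 1 + 0 = 5.
By inclusion–exclusion the count is 1140 − 1521 + 406 − 5 = 20.

20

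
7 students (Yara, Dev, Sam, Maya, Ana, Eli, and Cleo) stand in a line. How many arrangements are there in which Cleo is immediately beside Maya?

Place the 5 others and the Cleo-Maya pair as 6 objects in a line; the pair has 2 internal arrangements.
That gives 2 × 6! = 2 × 720 = 1440.

1440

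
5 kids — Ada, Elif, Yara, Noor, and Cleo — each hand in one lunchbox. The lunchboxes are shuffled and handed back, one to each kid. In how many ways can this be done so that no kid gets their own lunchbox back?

44

This is the derangement count D_5: permutations of 5 items with no fixed point.
By inclusion–exclusion this is Σ_{j=0}^{5} (−1)^j C(5,j)·(5−j)!.
Computing: 120 − 120 + 60 − 20 + 5 − 1 = 44.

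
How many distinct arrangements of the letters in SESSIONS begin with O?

With the first slot taken by O, it remains to arrange the other 7 letters (SESSINS).
Those 7 letters have S appearing 4 times, giving (7)!/(4!) = 210.

210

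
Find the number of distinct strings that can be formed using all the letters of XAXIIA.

90

XAXIIA has 6 letters with A appearing twice, I appearing twice, and X appearing twice.
Dividing 6! = 720 by 2!·2!·2! = 8 for the repeated letters gives 90.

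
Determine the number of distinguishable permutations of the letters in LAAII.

The 5 letters of LAAII have repeats: A appearing twice and I appearing twice.
So there are 5! / (2!·2!) = 30 distinguishable arrangements.

30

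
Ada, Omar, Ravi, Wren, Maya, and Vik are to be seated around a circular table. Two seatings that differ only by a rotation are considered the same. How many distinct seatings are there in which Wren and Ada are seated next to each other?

48

Treat {Wren, Ada} as one unit (2 internal orders) and seat the resulting 5 units around the table: (4)! circular arrangements.
So 2 × (4)! = 2 × 24 = 48.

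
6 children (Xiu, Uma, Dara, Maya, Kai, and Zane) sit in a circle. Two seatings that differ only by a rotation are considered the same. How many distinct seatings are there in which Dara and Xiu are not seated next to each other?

All circular seatings of 6 people number (5)! = 120.
Seatings with Dara beside Xiu: treat them as a block with 2 internal orders, giving 2 × (4)! = 48.
Subtracting, 120 − 48 = 72.

72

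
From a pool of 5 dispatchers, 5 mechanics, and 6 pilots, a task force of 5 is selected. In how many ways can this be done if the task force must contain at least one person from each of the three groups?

3200

Unrestricted: C(16,5) = 4368 ways to pick any 5 of the 16.
Subtract selections that omit an entire group: no dispatchers → C(11,5) = 462; no mechanics → C(11,5) = 462; no pilots → C(10,5) = 252.
Add back selections omitting two groups (i.e. drawn from a single group): C(5,5) + C(5,5) + C(6,5) = 8.
By inclusion–exclusion: 4368 − 1176 + 8 = 3200.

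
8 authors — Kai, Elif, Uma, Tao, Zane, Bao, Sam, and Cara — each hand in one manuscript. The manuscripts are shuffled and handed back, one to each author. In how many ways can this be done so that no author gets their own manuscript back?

14833

Let Aᵢ be the assignments in which author i gets their own manuscript. We want the size of the complement of A₁∪…∪A_8.
By inclusion–exclusion this is Σ_{j=0}^{8} (−1)^j C(8,j)·(8−j)!.
Computing: 40320 − 40320 + 20160 − 6720 + 1680 − 336 + 56 − 8 + 1 = 14833.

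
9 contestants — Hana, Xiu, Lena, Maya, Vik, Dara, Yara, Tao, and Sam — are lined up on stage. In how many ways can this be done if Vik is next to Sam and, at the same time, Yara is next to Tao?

Treat {Vik,Sam} as one block (2 orders) and {Yara,Tao} as another (2 orders).
That leaves 7 units to arrange: 2 × 2 × 7! = 4 × 5040 = 20160.

20160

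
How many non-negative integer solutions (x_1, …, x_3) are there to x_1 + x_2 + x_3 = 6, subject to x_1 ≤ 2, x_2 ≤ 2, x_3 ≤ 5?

Ignoring the caps, the number of non-negative solutions to x_1+…+x_3 = 6 is C(8,2) = 28.
Subtract solutions that violate a single cap (substitute x_i' = x_i − (cap_i+1)): x_1 ≥ 3 gives C(5,2) = 10; x_2 ≥ 3 gives C(5,2) = 10; x_3 ≥ 6 gives C(2,2) = 1. Together 21.
Add back pairs where two caps are both exceeded: 1 + 0 + 0 = 1.
By inclusion–exclusion the count is 28 − 21 + 1 = 8.

8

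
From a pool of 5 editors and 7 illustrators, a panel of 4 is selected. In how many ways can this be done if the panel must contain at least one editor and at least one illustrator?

455

Unrestricted: C(12,4) = 495 ways to pick any 4 of the 12.
Selections missing a whole group: no editors → C(7,4) = 35; no illustrators → C(5,4) = 5.
Both groups omitted at once is impossible, so 495 − 40 = 455.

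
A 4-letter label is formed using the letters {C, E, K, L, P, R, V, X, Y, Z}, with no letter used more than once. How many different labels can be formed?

5040

With no repetition, fill the 4 letters in order: 10 choices, then 9, down to 7.
That product is 10 × 9 × 8 × 7 = 5040.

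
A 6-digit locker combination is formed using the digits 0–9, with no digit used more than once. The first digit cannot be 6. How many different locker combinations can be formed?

136080

The first digit has 10−1 = 9 choices (anything except 6).
The remaining 5 digits are filled from the other 9 symbols without repetition: 9 × 8 × 7 × 6 × 5 = 15120.
Total: 9 × 15120 = 136080.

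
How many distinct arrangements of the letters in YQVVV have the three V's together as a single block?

Treat the 3 copies of V as a single block. The multiset to arrange is then {VVV, Q, Y}, 3 items in all.
All 3 items are distinct, so there are (3)! = 6 arrangements.

6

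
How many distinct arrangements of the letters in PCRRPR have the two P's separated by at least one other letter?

Total arrangements of PCRRPR: 6!/(3!·2!) = 60.
Arrangements with the P's together: treat PP as one letter, giving (5)!/(3!) = 20.
Hence 60 − 20 = 40.

40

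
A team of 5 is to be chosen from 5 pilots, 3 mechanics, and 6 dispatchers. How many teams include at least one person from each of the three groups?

1365

With no constraint there are C(14,5) = 2002 possible selections.
Subtract selections that omit an entire group: no pilots → C(9,5) = 126; no mechanics → C(11,5) = 462; no dispatchers → C(8,5) = 56.
Add back selections omitting two groups (i.e. drawn from a single group): C(5,5) + C(3,5) + C(6,5) = 7.
By inclusion–exclusion: 2002 − 644 + 7 = 1365.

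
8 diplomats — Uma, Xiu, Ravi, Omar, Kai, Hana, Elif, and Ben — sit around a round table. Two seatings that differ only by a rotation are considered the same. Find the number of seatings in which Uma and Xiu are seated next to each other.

Glue Uma and Xiu into a block (2 internal orders). Seating 7 units around a circle gives (6)! arrangements.
So 2 × (6)! = 2 × 720 = 1440.

1440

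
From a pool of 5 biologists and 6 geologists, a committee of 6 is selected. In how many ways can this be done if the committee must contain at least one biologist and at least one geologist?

Unrestricted: C(11,6) = 462 ways to pick any 6 of the 11.
Subtract selections that omit an entire group: no biologists → C(6,6) = 1; no geologists → C(5,6) = 0.
Both groups omitted at once is impossible, so 462 − 1 = 461.

461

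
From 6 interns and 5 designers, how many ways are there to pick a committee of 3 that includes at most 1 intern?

Split by how many interns are chosen (0 through 1).
Sum: C(6,0)·C(5,3) + C(6,1)·C(5,2) = 10 + 60 = 70.

70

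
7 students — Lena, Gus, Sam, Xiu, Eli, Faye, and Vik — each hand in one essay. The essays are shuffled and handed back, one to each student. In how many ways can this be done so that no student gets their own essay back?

1854

Let Aᵢ be the assignments in which student i gets their own essay. We want the size of the complement of A₁∪…∪A_7.
By inclusion–exclusion this is Σ_{j=0}^{7} (−1)^j C(7,j)·(7−j)!.
Computing: 5040 − 5040 + 2520 − 840 + 210 − 42 + 7 − 1 = 1854.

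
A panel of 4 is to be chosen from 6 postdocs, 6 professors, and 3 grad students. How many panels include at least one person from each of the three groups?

648

Unrestricted: C(15,4) = 1365 ways to pick any 4 of the 15.
Selections missing a whole group: no postdocs → C(9,4) = 126; no professors → C(9,4) = 126; no grad students → C(12,4) = 495.
Add back selections omitting two groups (i.e. drawn from a single group): C(6,4) + C(6,4) + C(3,4) = 30.
By inclusion–exclusion: 1365 − 747 + 30 = 648.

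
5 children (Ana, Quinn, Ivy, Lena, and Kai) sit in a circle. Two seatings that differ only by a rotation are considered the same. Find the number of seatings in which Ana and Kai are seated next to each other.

Treat {Ana, Kai} as one unit (2 internal orders) and seat the resulting 4 units around the table: (3)! circular arrangements.
So 2 × (3)! = 2 × 6 = 12.

12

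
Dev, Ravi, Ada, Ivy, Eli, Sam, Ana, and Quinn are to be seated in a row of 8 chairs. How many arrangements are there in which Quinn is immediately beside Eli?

Treat {Quinn, Eli} as a single unit. There are 7 units to order, and the pair itself can be ordered 2 ways.
So the count is 2·(7)! = 10080.

10080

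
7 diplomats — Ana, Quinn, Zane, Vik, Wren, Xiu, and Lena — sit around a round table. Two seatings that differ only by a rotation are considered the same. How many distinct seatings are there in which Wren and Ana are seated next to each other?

Treat {Wren, Ana} as one unit (2 internal orders) and seat the resulting 6 units around the table: (5)! circular arrangements.
So 2 × (5)! = 2 × 120 = 240.

240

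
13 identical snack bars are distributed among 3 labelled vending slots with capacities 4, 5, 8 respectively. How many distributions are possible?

15

Ignoring the caps, the number of non-negative solutions to x_1+…+x_3 = 13 is C(15,2) = 105.
Subtract solutions that violate a single cap (substitute x_i' = x_i − (cap_i+1)): x_1 ≥ 5 gives C(10,2) = 45; x_2 ≥ 6 gives C(9,2) = 36; x_3 ≥ 9 gives C(6,2) = 15. Together 96.
Add back pairs where two caps are both exceeded: 6 + 0 + 0 = 6.
By inclusion–exclusion the count is 105 − 96 + 6 = 15.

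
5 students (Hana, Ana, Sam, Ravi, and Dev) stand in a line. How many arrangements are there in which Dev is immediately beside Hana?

Glue Dev and Hana into one block (2 internal orders), leaving 4 units to arrange in a row.
That gives 2 × 4! = 2 × 24 = 48.

48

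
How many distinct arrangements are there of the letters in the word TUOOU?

30

TUOOU has 5 letters with O appearing twice and U appearing twice.
So there are 5! / (2!·2!) = 30 distinguishable arrangements.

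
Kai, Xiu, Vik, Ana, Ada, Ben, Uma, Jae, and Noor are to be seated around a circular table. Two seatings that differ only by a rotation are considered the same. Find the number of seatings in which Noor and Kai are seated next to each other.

Treat {Noor, Kai} as one unit (2 internal orders) and seat the resulting 8 units around the table: (7)! circular arrangements.
So 2 × (7)! = 2 × 5040 = 10080.

10080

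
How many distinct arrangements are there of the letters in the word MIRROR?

MIRROR has 6 letters with R appearing 3 times.
So there are 6! / (3!) = 120 distinguishable arrangements.

120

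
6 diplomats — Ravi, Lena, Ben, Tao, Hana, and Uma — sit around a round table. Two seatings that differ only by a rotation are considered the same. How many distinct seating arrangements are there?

Fix one person's seat to break rotational symmetry; the remaining 5 people can be arranged in (5)! = 120 ways.

120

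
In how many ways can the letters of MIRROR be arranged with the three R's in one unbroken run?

24

Treat the 3 copies of R as a single block. The multiset to arrange is then {RRR, I, M, O}, 4 items in all.
All 4 items are distinct, so there are (4)! = 24 arrangements.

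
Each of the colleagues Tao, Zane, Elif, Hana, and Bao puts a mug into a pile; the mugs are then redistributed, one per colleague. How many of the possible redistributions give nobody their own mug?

44

Count assignments avoiding every fixed point. For any j of the 5 colleagues fixed to their own mug, the other 5−j can be arranged in (5−j)! ways.
By inclusion–exclusion this is Σ_{j=0}^{5} (−1)^j C(5,j)·(5−j)!.
Computing: 120 − 120 + 60 − 20 + 5 − 1 = 44.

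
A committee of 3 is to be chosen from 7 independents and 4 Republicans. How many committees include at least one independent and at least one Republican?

126

With no constraint there are C(11,3) = 165 possible selections.
Selections missing a whole group: no independents → C(4,3) = 4; no Republicans → C(7,3) = 35.
Both groups omitted at once is impossible, so 165 − 39 = 126.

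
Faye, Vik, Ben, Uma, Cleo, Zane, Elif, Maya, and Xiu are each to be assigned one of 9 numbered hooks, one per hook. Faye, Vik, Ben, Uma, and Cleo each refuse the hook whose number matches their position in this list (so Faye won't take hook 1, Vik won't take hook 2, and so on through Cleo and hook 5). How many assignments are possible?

205056

Let Aᵢ (for 1 ≤ i ≤ 5) be the placements that put person i in their forbidden hook. Any j of these fix j positions, leaving (9−j)! ways to fill the rest, and there are C(5,j) ways to pick which j.
By inclusion–exclusion, the number of valid placements is Σ_{j=0}^{5} (−1)^j C(5,j)·(9−j)!.
Computing: 362880 − 201600 + 50400 − 7200 + 600 − 24 = 205056.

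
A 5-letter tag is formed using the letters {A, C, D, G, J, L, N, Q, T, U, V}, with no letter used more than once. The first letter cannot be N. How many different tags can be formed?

50400

The first letter has 11−1 = 10 choices (anything except N).
The remaining 4 letters are filled from the other 10 symbols without repetition: 10 × 9 × 8 × 7 = 5040.
Total: 10 × 5040 = 50400.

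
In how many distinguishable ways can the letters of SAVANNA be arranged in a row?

420

The 7 letters of SAVANNA have repeats: A appearing 3 times and N appearing twice.
Dividing 7! = 5040 by 3!·2! = 12 for the repeated letters gives 420.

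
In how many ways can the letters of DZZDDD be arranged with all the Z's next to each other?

Treat the 2 copies of Z as a single block. The multiset to arrange is then {ZZ, D, D, D, D}, 5 items in all.
That gives (5)!/(4!) = 5 arrangements.

5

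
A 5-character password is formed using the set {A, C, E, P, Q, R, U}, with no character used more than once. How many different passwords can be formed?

Choose and order 5 of the 7 symbols: the first character has 7 options, the next 6, and so on down to 3.
7 × 6 × 5 × 4 × 3 = 2520.

2520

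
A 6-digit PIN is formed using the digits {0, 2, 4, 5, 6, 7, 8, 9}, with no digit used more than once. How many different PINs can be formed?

This is a permutation of 6 out of 8: P(8,6) = 8!/2!.
8 × 7 × 6 × 5 × 4 × 3 = 20160.

20160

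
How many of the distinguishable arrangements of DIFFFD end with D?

20

With the last slot taken by D, it remains to arrange the other 5 letters (IFFFD).
Those 5 letters have F appearing 3 times, giving (5)!/(3!) = 20.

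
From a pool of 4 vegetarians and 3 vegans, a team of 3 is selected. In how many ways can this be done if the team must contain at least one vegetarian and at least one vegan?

With no constraint there are C(7,3) = 35 possible selections.
Selections missing a whole group: no vegetarians → C(3,3) = 1; no vegans → C(4,3) = 4.
Both groups omitted at once is impossible, so 35 − 5 = 30.

30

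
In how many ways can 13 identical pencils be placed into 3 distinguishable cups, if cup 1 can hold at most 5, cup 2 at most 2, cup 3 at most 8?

Ignoring the caps, the number of non-negative solutions to x_1+…+x_3 = 13 is C(15,2) = 105.
Subtract solutions that violate a single cap (substitute x_i' = x_i − (cap_i+1)): x_1 ≥ 6 gives C(9,2) = 36; x_2 ≥ 3 gives C(12,2) = 66; x_3 ≥ 9 gives C(6,2) = 15. Together 117.
Add back pairs where two caps are both exceeded: 15 + 0 + 3 = 18.
By inclusion–exclusion the count is 105 − 117 + 18 = 6.

6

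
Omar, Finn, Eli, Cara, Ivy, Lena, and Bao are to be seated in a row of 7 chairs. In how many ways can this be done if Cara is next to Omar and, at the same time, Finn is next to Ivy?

480

Treat {Cara,Omar} as one block (2 orders) and {Finn,Ivy} as another (2 orders).
That leaves 5 units to arrange: 2 × 2 × 5! = 4 × 120 = 480.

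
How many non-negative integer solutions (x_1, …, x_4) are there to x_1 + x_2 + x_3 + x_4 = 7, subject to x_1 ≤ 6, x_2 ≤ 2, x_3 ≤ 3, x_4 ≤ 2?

Without the upper bounds there are C(10,3) = 120 ways to split 7 among 4 variables.
Subtract solutions that violate a single cap (substitute x_i' = x_i − (cap_i+1)): x_1 ≥ 7 gives C(3,3) = 1; x_2 ≥ 3 gives C(7,3) = 35; x_3 ≥ 4 gives C(6,3) = 20; x_4 ≥ 3 gives C(7,3) = 35. Together 91.
Add back pairs where two caps are both exceeded: 0 + 0 + 0 + 1 + 4 + 1 = 6.
By inclusion–exclusion the count is 120 − 91 + 6 = 35.

35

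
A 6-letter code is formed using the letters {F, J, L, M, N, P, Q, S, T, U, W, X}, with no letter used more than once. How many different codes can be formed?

665280

This is a permutation of 6 out of 12: P(12,6) = 12!/6!.
That product is 12 × 11 × 10 × 9 × 8 × 7 = 665280.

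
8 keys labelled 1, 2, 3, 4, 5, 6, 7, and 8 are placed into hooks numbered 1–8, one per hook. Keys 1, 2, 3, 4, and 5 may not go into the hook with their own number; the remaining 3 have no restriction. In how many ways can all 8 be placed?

21234

Let Aᵢ (for 1 ≤ i ≤ 5) be the placements that put key i in its forbidden hook. Any j of these fix j positions, leaving (8−j)! ways to fill the rest, and there are C(5,j) ways to pick which j.
By inclusion–exclusion, the number of valid placements is Σ_{j=0}^{5} (−1)^j C(5,j)·(8−j)!.
Computing: 40320 − 25200 + 7200 − 1200 + 120 − 6 = 21234.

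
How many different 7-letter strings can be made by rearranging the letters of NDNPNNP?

105

The 7 letters of NDNPNNP have repeats: N appearing 4 times and P appearing twice.
Dividing 7! = 5040 by 4!·2! = 48 for the repeated letters gives 105.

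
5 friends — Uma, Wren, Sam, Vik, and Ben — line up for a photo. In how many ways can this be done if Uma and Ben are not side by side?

There are 5! = 120 arrangements in all. If Uma and Ben are adjacent, merging them into one block gives 2·(4)! = 48 arrangements.
So 120 − 48 = 72 arrangements keep them apart.

72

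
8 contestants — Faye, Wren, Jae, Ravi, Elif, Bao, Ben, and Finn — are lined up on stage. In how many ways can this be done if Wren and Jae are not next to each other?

There are 8! = 40320 arrangements in all. If Wren and Jae are adjacent, merging them into one block gives 2·(7)! = 10080 arrangements.
So 40320 − 10080 = 30240 arrangements keep them apart.

30240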